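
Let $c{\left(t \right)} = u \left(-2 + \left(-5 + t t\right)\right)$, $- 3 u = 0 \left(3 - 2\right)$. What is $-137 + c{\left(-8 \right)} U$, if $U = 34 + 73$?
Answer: $-137$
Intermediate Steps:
$U = 107$
$u = 0$ ($u = - \frac{0 \left(3 - 2\right)}{3} = - \frac{0 \cdot 1}{3} = \left(- \frac{1}{3}\right) 0 = 0$)
$c{\left(t \right)} = 0$ ($c{\left(t \right)} = 0 \left(-2 + \left(-5 + t t\right)\right) = 0 \left(-2 + \left(-5 + t^{2}\right)\right) = 0 \left(-7 + t^{2}\right) = 0$)
$-137 + c{\left(-8 \right)} U = -137 + 0 \cdot 107 = -137 + 0 = -137$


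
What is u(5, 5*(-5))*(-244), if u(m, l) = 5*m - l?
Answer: -12200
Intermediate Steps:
u(m, l) = -l + 5*m
u(5, 5*(-5))*(-244) = (-5*(-5) + 5*5)*(-244) = (-1*(-25) + 25)*(-244) = (25 + 25)*(-244) = 50*(-244) = -12200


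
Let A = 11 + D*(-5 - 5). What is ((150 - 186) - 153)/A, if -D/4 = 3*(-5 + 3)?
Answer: 189/229 ≈ 0.82533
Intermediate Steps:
D = 24 (D = -12*(-5 + 3) = -12*(-2) = -4*(-6) = 24)
A = -229 (A = 11 + 24*(-5 - 5) = 11 + 24*(-10) = 11 - 240 = -229)
((150 - 186) - 153)/A = ((150 - 186) - 153)/(-229) = (-36 - 153)*(-1/229) = -189*(-1/229) = 189/229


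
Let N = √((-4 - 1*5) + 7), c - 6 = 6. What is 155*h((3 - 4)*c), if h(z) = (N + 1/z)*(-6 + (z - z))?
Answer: 155/2 - 930*I*√2 ≈ 77.5 - 1315.2*I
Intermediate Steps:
c = 12 (c = 6 + 6 = 12)
N = I*√2 (N = √((-4 - 5) + 7) = √(-9 + 7) = √(-2) = I*√2 ≈ 1.4142*I)
h(z) = -6/z - 6*I*√2 (h(z) = (I*√2 + 1/z)*(-6 + (z - z)) = (1/z + I*√2)*(-6 + 0) = (1/z + I*√2)*(-6) = -6/z - 6*I*√2)
155*h((3 - 4)*c) = 155*(-6*1/(12*(3 - 4)) - 6*I*√2) = 155*(-6/((-1*12)) - 6*I*√2) = 155*(-6/(-12) - 6*I*√2) = 155*(-6*(-1/12) - 6*I*√2) = 155*(½ - 6*I*√2) = 155/2 - 930*I*√2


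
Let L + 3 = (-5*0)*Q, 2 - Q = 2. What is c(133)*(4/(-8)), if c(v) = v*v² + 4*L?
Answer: -2352625/2 ≈ -1.1763e+6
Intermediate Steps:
Q = 0 (Q = 2 - 1*2 = 2 - 2 = 0)
L = -3 (L = -3 - 5*0*0 = -3 + 0*0 = -3 + 0 = -3)
c(v) = -12 + v³ (c(v) = v*v² + 4*(-3) = v³ - 12 = -12 + v³)
c(133)*(4/(-8)) = (-12 + 133³)*(4/(-8)) = (-12 + 2352637)*(4*(-⅛)) = 2352625*(-½) = -2352625/2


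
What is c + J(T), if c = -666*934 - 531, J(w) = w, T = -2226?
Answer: -624801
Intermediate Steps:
c = -622575 (c = -622044 - 531 = -622575)
c + J(T) = -622575 - 2226 = -624801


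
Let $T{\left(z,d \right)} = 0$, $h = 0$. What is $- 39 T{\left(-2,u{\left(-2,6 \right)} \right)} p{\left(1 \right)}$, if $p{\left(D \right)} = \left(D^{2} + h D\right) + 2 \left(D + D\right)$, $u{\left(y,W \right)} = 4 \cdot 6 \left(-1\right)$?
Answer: $0$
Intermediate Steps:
$u{\left(y,W \right)} = -24$ ($u{\left(y,W \right)} = 24 \left(-1\right) = -24$)
$p{\left(D \right)} = D^{2} + 4 D$ ($p{\left(D \right)} = \left(D^{2} + 0 D\right) + 2 \left(D + D\right) = \left(D^{2} + 0\right) + 2 \cdot 2 D = D^{2} + 4 D$)
$- 39 T{\left(-2,u{\left(-2,6 \right)} \right)} p{\left(1 \right)} = \left(-39\right) 0 \cdot 1 \left(4 + 1\right) = 0 \cdot 1 \cdot 5 = 0 \cdot 5 = 0$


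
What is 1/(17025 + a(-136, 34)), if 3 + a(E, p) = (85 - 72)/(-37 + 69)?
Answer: 32/544717 ≈ 5.8746e-5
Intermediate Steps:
a(E, p) = -83/32 (a(E, p) = -3 + (85 - 72)/(-37 + 69) = -3 + 13/32 = -83/32)
1/(17025 + a(-136, 34)) = 1/(17025 - 83/32) = 1/(544717/32) = 32/544717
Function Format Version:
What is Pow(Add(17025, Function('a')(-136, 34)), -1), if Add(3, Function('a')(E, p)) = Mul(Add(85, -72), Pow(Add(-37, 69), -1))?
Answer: Rational(32, 544717) ≈ 5.8746e-5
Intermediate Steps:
Function('a')(E, p) = Rational(-83, 32) (Function('a')(E, p) = Add(-3, Mul(Add(85, -72), Pow(Add(-37, 69), -1))) = Add(-3, Mul(13, Pow(32, -1))) = Add(-3, Mul(13, Rational(1, 32))) = Add(-3, Rational(13, 32)) = Rational(-83, 32))
Pow(Add(17025, Function('a')(-136, 34)), -1) = Pow(Add(17025, Rational(-83, 32)), -1) = Pow(Rational(544717, 32), -1) = Rational(32, 544717)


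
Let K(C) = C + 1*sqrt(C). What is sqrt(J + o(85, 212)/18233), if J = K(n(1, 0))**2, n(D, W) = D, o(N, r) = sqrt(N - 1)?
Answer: sqrt(1329769156 + 36466*sqrt(21))/18233 ≈ 2.0001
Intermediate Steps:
o(N, r) = sqrt(-1 + N)
K(C) = C + sqrt(C)
J = 4 (J = (1 + sqrt(1))**2 = (1 + 1)**2 = 2**2 = 4)
sqrt(J + o(85, 212)/18233) = sqrt(4 + sqrt(-1 + 85)/18233) = sqrt(4 + sqrt(84)*(1/18233)) = sqrt(4 + (2*sqrt(21))*(1/18233)) = sqrt(4 + 2*sqrt(21)/18233)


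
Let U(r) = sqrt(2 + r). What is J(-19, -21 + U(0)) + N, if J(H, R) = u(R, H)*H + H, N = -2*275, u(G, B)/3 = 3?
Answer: -740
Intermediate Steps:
u(G, B) = 9 (u(G, B) = 3*3 = 9)
N = -550
J(H, R) = 10*H (J(H, R) = 9*H + H = 10*H)
J(-19, -21 + U(0)) + N = 10*(-19) - 550 = -190 - 550 = -740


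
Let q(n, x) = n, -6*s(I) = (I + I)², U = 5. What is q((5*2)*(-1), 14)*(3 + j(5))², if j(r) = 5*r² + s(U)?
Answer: -1115560/9 ≈ -1.2395e+5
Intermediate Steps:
s(I) = -2*I²/3 (s(I) = -(I + I)²/6 = -4*I²/6 = -2*I²/3)
j(r) = -50/3 + 5*r² (j(r) = 5*r² - ⅔*5² = 5*r² - ⅔*25 = 5*r² - 50/3 = -50/3 + 5*r²)
q((5*2)*(-1), 14)*(3 + j(5))² = ((5*2)*(-1))*(3 + (-50/3 + 5*5²))² = (10*(-1))*(3 + (-50/3 + 5*25))² = -10*(3 + (-50/3 + 125))² = -10*(3 + 325/3)² = -10*(334/3)² = -10*111556/9 = -1115560/9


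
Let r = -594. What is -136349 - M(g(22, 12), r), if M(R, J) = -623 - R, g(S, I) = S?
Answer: -135704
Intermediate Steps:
-136349 - M(g(22, 12), r) = -136349 - (-623 - 1*22) = -136349 - (-623 - 22) = -136349 - 1*(-645) = -136349 + 645 = -135704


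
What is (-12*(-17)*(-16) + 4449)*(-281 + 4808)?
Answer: 5364495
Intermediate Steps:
(-12*(-17)*(-16) + 4449)*(-281 + 4808) = (204*(-16) + 4449)*4527 = (-3264 + 4449)*4527 = 1185*4527 = 5364495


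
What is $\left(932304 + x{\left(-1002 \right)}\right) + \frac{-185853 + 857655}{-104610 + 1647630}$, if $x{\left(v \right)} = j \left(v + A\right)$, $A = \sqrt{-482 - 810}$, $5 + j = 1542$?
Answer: $- \frac{156300098933}{257170} + 3074 i \sqrt{323} \approx -6.0777 \cdot 10^{5} + 55247.0 i$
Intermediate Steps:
$j = 1537$ ($j = -5 + 1542 = 1537$)
$A = 2 i \sqrt{323}$ ($A = \sqrt{-1292} = 2 i \sqrt{323} \approx 35.944 i$)
$x{\left(v \right)} = 1537 v + 3074 i \sqrt{323}$ ($x{\left(v \right)} = 1537 \left(v + 2 i \sqrt{323}\right) = 1537 v + 3074 i \sqrt{323}$)
$\left(932304 + x{\left(-1002 \right)}\right) + \frac{-185853 + 857655}{-104610 + 1647630} = \left(932304 + \left(1537 \left(-1002\right) + 3074 i \sqrt{323}\right)\right) + \frac{-185853 + 857655}{-104610 + 1647630} = \left(932304 - \left(1540074 - 3074 i \sqrt{323}\right)\right) + \frac{671802}{1543020} = \left(-607770 + 3074 i \sqrt{323}\right) + 671802 \cdot \frac{1}{1543020} = \left(-607770 + 3074 i \sqrt{323}\right) + \frac{111967}{257170} = - \frac{156300098933}{257170} + 3074 i \sqrt{323}$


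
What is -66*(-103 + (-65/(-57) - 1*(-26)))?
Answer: 95128/19 ≈ 5006.7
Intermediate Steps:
-66*(-103 + (-65/(-57) - 1*(-26))) = -66*(-103 + (-65*(-1/57) + 26)) = -66*(-103 + (65/57 + 26)) = -66*(-103 + 1547/57) = -66*(-4324/57) = 95128/19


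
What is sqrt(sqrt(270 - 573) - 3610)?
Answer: sqrt(-3610 + I*sqrt(303)) ≈ 0.1449 + 60.083*I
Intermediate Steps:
sqrt(sqrt(270 - 573) - 3610) = sqrt(sqrt(-303) - 3610) = sqrt(I*sqrt(303) - 3610) = sqrt(-3610 + I*sqrt(303))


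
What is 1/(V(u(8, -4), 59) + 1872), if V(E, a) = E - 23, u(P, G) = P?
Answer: 1/1857 ≈ 0.00053850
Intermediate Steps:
V(E, a) = -23 + E
1/(V(u(8, -4), 59) + 1872) = 1/((-23 + 8) + 1872) = 1/(-15 + 1872) = 1/1857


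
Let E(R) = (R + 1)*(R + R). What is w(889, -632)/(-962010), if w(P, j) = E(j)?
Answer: -398792/481005 ≈ -0.82908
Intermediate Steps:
E(R) = 2*R*(1 + R) (E(R) = (1 + R)*(2*R) = 2*R*(1 + R))
w(P, j) = 2*j*(1 + j)
w(889, -632)/(-962010) = (2*(-632)*(1 - 632))/(-962010) = (2*(-632)*(-631))*(-1/962010) = 797584*(-1/962010) = -398792/481005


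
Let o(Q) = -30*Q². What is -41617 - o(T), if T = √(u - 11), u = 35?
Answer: -40897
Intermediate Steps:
T = 2*√6 (T = √(35 - 11) = √24 = 2*√6 ≈ 4.8990)
-41617 - o(T) = -41617 - (-30)*(2*√6)² = -41617 - (-30)*24 = -41617 - 1*(-720) = -41617 + 720 = -40897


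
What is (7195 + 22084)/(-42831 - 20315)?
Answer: -29279/63146 ≈ -0.46367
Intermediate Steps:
(7195 + 22084)/(-42831 - 20315) = 29279/(-63146) = 29279*(-1/63146) = -29279/63146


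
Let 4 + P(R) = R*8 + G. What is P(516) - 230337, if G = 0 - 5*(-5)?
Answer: -226188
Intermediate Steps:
G = 25 (G = 0 + 25 = 25)
P(R) = 21 + 8*R (P(R) = -4 + (R*8 + 25) = -4 + (8*R + 25) = -4 + (25 + 8*R) = 21 + 8*R)
P(516) - 230337 = (21 + 8*516) - 230337 = (21 + 4128) - 230337 = 4149 - 230337 = -226188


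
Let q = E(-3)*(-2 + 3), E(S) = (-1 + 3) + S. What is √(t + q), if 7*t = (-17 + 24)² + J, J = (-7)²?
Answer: √13 ≈ 3.6056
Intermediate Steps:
E(S) = 2 + S
J = 49
q = -1 (q = (2 - 3)*(-2 + 3) = -1*1 = -1)
t = 14 (t = ((-17 + 24)² + 49)/7 = (7² + 49)/7 = (49 + 49)/7 = (⅐)*98 = 14)
√(t + q) = √(14 - 1) = √13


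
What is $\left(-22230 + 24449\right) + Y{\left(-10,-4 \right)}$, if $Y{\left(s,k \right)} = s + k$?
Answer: $2205$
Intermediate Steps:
$Y{\left(s,k \right)} = k + s$
$\left(-22230 + 24449\right) + Y{\left(-10,-4 \right)} = \left(-22230 + 24449\right) - 14 = 2219 - 14 = 2205$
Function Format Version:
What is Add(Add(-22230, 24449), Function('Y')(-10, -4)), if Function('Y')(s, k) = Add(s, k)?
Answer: 2205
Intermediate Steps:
Function('Y')(s, k) = Add(k, s)
Add(Add(-22230, 24449), Function('Y')(-10, -4)) = Add(Add(-22230, 24449), Add(-4, -10)) = Add(2219, -14) = 2205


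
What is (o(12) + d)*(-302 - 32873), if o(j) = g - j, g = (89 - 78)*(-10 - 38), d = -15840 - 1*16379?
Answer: 1086779825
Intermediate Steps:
d = -32219 (d = -15840 - 16379 = -32219)
g = -528 (g = 11*(-48) = -528)
o(j) = -528 - j
(o(12) + d)*(-302 - 32873) = ((-528 - 1*12) - 32219)*(-302 - 32873) = ((-528 - 12) - 32219)*(-33175) = (-540 - 32219)*(-33175) = -32759*(-33175) = 1086779825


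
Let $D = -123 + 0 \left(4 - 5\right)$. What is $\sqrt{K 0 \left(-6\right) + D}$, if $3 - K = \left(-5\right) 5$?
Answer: $i \sqrt{123} \approx 11.091 i$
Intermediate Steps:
$K = 28$ ($K = 3 - \left(-5\right) 5 = 3 - -25 = 3 + 25 = 28$)
$D = -123$ ($D = -123 + 0 \left(-1\right) = -123 + 0 = -123$)
$\sqrt{K 0 \left(-6\right) + D} = \sqrt{28 \cdot 0 \left(-6\right) - 123} = \sqrt{0 \left(-6\right) - 123} = \sqrt{0 - 123} = \sqrt{-123} = i \sqrt{123}$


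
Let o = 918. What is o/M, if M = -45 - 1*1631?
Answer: -459/838 ≈ -0.54773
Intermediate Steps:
M = -1676 (M = -45 - 1631 = -1676)
o/M = 918/(-1676) = 918*(-1/1676) = -459/838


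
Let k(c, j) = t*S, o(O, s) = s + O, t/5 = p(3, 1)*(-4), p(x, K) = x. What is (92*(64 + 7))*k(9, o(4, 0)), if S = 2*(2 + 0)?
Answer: -1567680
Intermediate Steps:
S = 4 (S = 2*2 = 4)
t = -60 (t = 5*(3*(-4)) = 5*(-12) = -60)
o(O, s) = O + s
k(c, j) = -240 (k(c, j) = -60*4 = -240)
(92*(64 + 7))*k(9, o(4, 0)) = (92*(64 + 7))*(-240) = (92*71)*(-240) = 6532*(-240) = -1567680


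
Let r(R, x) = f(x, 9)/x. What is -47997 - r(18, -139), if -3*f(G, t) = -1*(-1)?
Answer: -20014750/417 ≈ -47997.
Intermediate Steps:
f(G, t) = -⅓ (f(G, t) = -(-1)*(-1)/3 = -⅓*1 = -⅓)
r(R, x) = -1/(3*x)
-47997 - r(18, -139) = -47997 - (-1)/(3*(-139)) = -47997 - (-1)*(-1)/(3*139) = -47997 - 1*1/417 = -47997 - 1/417 = -20014750/417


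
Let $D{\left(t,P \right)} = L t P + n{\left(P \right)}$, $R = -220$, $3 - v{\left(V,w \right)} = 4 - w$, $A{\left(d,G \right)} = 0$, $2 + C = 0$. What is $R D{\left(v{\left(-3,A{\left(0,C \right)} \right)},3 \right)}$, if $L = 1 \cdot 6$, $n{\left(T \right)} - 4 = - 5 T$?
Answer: $6380$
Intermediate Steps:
$C = -2$ ($C = -2 + 0 = -2$)
$v{\left(V,w \right)} = -1 + w$ ($v{\left(V,w \right)} = 3 - \left(4 - w\right) = 3 + \left(-4 + w\right) = -1 + w$)
$n{\left(T \right)} = 4 - 5 T$
$L = 6$
$D{\left(t,P \right)} = 4 - 5 P + 6 P t$ ($D{\left(t,P \right)} = 6 t P - \left(-4 + 5 P\right) = 6 P t - \left(-4 + 5 P\right) = 4 - 5 P + 6 P t$)
$R D{\left(v{\left(-3,A{\left(0,C \right)} \right)},3 \right)} = - 220 \left(4 - 15 + 6 \cdot 3 \left(-1 + 0\right)\right) = - 220 \left(4 - 15 + 6 \cdot 3 \left(-1\right)\right) = - 220 \left(4 - 15 - 18\right) = \left(-220\right) \left(-29\right) = 6380$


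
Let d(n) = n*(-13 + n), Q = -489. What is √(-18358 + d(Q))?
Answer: 4*√14195 ≈ 476.57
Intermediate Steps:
√(-18358 + d(Q)) = √(-18358 - 489*(-13 - 489)) = √(-18358 - 489*(-502)) = √(-18358 + 245478) = √227120 = 4*√14195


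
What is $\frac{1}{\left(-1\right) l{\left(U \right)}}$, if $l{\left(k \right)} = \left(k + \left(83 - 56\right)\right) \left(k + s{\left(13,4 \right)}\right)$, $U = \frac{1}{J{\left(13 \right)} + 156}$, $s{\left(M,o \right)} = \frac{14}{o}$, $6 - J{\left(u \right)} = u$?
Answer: $- \frac{22201}{2102540} \approx -0.010559$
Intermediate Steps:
$J{\left(u \right)} = 6 - u$
$U = \frac{1}{149}$ ($U = \frac{1}{\left(6 - 13\right) + 156} = \frac{1}{-7 + 156} = \frac{1}{149} \approx 0.0067114$)
$l{\left(k \right)} = \left(27 + k\right) \left(\frac{7}{2} + k\right)$ ($l{\left(k \right)} = \left(k + \left(83 - 56\right)\right) \left(k + \frac{14}{4}\right) = \left(k + \left(83 - 56\right)\right) \left(k + 14 \cdot \frac{1}{4}\right) = \left(k + 27\right) \left(k + \frac{7}{2}\right) = \left(27 + k\right) \left(\frac{7}{2} + k\right)$)
$\frac{1}{\left(-1\right) l{\left(U \right)}} = \frac{1}{\left(-1\right) \left(\frac{189}{2} + \left(\frac{1}{149}\right)^{2} + \frac{61}{2} \cdot \frac{1}{149}\right)} = \frac{1}{\left(-1\right) \left(\frac{189}{2} + \frac{1}{22201} + \frac{61}{298}\right)} = \frac{1}{\left(-1\right) \frac{2102540}{22201}} = \frac{1}{- \frac{2102540}{22201}} = - \frac{22201}{2102540}$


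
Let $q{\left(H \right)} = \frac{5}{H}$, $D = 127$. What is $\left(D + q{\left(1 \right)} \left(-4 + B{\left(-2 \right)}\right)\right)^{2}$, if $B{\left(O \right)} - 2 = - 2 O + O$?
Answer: $16129$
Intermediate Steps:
$B{\left(O \right)} = 2 - O$ ($B{\left(O \right)} = 2 + \left(- 2 O + O\right) = 2 - O$)
$\left(D + q{\left(1 \right)} \left(-4 + B{\left(-2 \right)}\right)\right)^{2} = \left(127 + \frac{5}{1} \left(-4 + \left(2 - -2\right)\right)\right)^{2} = \left(127 + 5 \cdot 1 \left(-4 + \left(2 + 2\right)\right)\right)^{2} = \left(127 + 5 \left(-4 + 4\right)\right)^{2} = \left(127 + 5 \cdot 0\right)^{2} = \left(127 + 0\right)^{2} = 127^{2} = 16129$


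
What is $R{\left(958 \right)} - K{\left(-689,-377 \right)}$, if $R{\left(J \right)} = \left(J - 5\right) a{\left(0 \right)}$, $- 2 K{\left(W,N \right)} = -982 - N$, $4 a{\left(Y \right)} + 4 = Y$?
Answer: $- \frac{2511}{2} \approx -1255.5$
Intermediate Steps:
$a{\left(Y \right)} = -1 + \frac{Y}{4}$
$K{\left(W,N \right)} = 491 + \frac{N}{2}$ ($K{\left(W,N \right)} = - \frac{-982 - N}{2} = 491 + \frac{N}{2}$)
$R{\left(J \right)} = 5 - J$ ($R{\left(J \right)} = \left(J - 5\right) \left(-1 + \frac{1}{4} \cdot 0\right) = \left(-5 + J\right) \left(-1 + 0\right) = \left(-5 + J\right) \left(-1\right) = 5 - J$)
$R{\left(958 \right)} - K{\left(-689,-377 \right)} = \left(5 - 958\right) - \left(491 + \frac{1}{2} \left(-377\right)\right) = \left(5 - 958\right) - \left(491 - \frac{377}{2}\right) = -953 - \frac{605}{2} = - \frac{2511}{2}$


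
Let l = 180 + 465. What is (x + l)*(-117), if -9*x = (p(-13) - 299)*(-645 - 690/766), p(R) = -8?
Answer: 958390485/383 ≈ 2.5023e+6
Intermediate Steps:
x = -25315220/1149 (x = -(-8 - 299)*(-645 - 690/766)/9 = -(-307)*(-645 - 690*1/766)/9 = -(-307)*(-645 - 345/383)/9 = -(-307)*(-247380)/(9*383) = -⅑*75945660/383 = -25315220/1149 ≈ -22032.)
l = 645
(x + l)*(-117) = (-25315220/1149 + 645)*(-117) = -24574115/1149*(-117) = 958390485/383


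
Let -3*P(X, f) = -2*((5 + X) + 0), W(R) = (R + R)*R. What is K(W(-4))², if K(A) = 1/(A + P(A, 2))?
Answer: 9/28900 ≈ 0.00031142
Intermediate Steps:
W(R) = 2*R² (W(R) = (2*R)*R = 2*R²)
P(X, f) = 10/3 + 2*X/3 (P(X, f) = -(-2)*((5 + X) + 0)/3 = -(-2)*(5 + X)/3 = -(-10 - 2*X)/3 = 10/3 + 2*X/3)
K(A) = 1/(10/3 + 5*A/3) (K(A) = 1/(A + (10/3 + 2*A/3)) = 1/(10/3 + 5*A/3))
K(W(-4))² = (3/(5*(2 + 2*(-4)²)))² = (3/(5*(2 + 2*16)))² = (3/(5*(2 + 32)))² = ((⅗)/34)² = ((⅗)*(1/34))² = (3/170)² = 9/28900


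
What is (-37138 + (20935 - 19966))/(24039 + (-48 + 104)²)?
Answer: -36169/27175 ≈ -1.3310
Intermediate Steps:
(-37138 + (20935 - 19966))/(24039 + (-48 + 104)²) = (-37138 + 969)/(24039 + 56²) = -36169/(24039 + 3136) = -36169/27175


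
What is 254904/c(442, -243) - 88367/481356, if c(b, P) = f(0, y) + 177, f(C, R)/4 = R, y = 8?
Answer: 6456900059/5294916 ≈ 1219.5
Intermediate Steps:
f(C, R) = 4*R
c(b, P) = 209 (c(b, P) = 4*8 + 177 = 32 + 177 = 209)
254904/c(442, -243) - 88367/481356 = 254904/209 - 88367/481356 = 254904*(1/209) - 88367*1/481356 = 13416/11 - 88367/481356 = 6456900059/5294916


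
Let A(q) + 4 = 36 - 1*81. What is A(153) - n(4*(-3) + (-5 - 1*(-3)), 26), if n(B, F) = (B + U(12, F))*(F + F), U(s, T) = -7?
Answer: 1043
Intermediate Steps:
A(q) = -49 (A(q) = -4 + (36 - 1*81) = -4 + (36 - 81) = -4 - 45 = -49)
n(B, F) = 2*F*(-7 + B) (n(B, F) = (B - 7)*(F + F) = (-7 + B)*(2*F) = 2*F*(-7 + B))
A(153) - n(4*(-3) + (-5 - 1*(-3)), 26) = -49 - 2*26*(-7 + (4*(-3) + (-5 - 1*(-3)))) = -49 - 2*26*(-7 + (-12 + (-5 + 3))) = -49 - 2*26*(-7 + (-12 - 2)) = -49 - 2*26*(-7 - 14) = -49 - 2*26*(-21) = -49 - 1*(-1092) = -49 + 1092 = 1043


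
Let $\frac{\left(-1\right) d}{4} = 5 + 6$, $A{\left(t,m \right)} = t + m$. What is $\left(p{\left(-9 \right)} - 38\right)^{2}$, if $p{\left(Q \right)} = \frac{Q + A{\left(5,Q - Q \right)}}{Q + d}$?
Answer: $\frac{4040100}{2809} \approx 1438.3$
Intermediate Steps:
$A{\left(t,m \right)} = m + t$
$d = -44$ ($d = - 4 \left(5 + 6\right) = \left(-4\right) 11 = -44$)
$p{\left(Q \right)} = \frac{5 + Q}{-44 + Q}$ ($p{\left(Q \right)} = \frac{Q + \left(\left(Q - Q\right) + 5\right)}{Q - 44} = \frac{Q + \left(0 + 5\right)}{-44 + Q} = \frac{Q + 5}{-44 + Q} = \frac{5 + Q}{-44 + Q}$)
$\left(p{\left(-9 \right)} - 38\right)^{2} = \left(\frac{5 - 9}{-44 - 9} - 38\right)^{2} = \left(\frac{1}{-53} \left(-4\right) - 38\right)^{2} = \left(\left(- \frac{1}{53}\right) \left(-4\right) - 38\right)^{2} = \left(\frac{4}{53} - 38\right)^{2} = \left(- \frac{2010}{53}\right)^{2} = \frac{4040100}{2809}$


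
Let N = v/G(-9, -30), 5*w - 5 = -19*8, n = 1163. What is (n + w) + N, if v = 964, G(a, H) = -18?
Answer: 48602/45 ≈ 1080.0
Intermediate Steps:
w = -147/5 (w = 1 + (-19*8)/5 = 1 + (⅕)*(-152) = 1 - 152/5 = -147/5 ≈ -29.400)
N = -482/9 (N = 964/(-18) = 964*(-1/18) = -482/9 ≈ -53.556)
(n + w) + N = (1163 - 147/5) - 482/9 = 5668/5 - 482/9 = 48602/45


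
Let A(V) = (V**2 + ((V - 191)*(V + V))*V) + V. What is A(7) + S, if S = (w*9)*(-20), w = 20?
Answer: -21576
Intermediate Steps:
A(V) = V + V**2 + 2*V**2*(-191 + V) (A(V) = (V**2 + ((-191 + V)*(2*V))*V) + V = (V**2 + (2*V*(-191 + V))*V) + V = (V**2 + 2*V**2*(-191 + V)) + V = V + V**2 + 2*V**2*(-191 + V))
S = -3600 (S = (20*9)*(-20) = 180*(-20) = -3600)
A(7) + S = 7*(1 - 381*7 + 2*7**2) - 3600 = 7*(1 - 2667 + 2*49) - 3600 = 7*(1 - 2667 + 98) - 3600 = 7*(-2568) - 3600 = -17976 - 3600 = -21576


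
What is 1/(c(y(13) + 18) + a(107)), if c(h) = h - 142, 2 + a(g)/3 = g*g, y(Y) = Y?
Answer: 1/34230 ≈ 2.9214e-5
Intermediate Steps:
a(g) = -6 + 3*g² (a(g) = -6 + 3*(g*g) = -6 + 3*g²)
c(h) = -142 + h
1/(c(y(13) + 18) + a(107)) = 1/((-142 + (13 + 18)) + (-6 + 3*107²)) = 1/((-142 + 31) + (-6 + 3*11449)) = 1/(-111 + (-6 + 34347)) = 1/(-111 + 34341) = 1/34230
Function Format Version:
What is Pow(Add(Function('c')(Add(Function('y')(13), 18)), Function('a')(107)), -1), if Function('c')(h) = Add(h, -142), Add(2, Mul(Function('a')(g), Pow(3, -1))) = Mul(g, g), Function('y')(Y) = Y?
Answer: Rational(1, 34230) ≈ 2.9214e-5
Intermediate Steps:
Function('a')(g) = Add(-6, Mul(3, Pow(g, 2))) (Function('a')(g) = Add(-6, Mul(3, Mul(g, g))) = Add(-6, Mul(3, Pow(g, 2))))
Function('c')(h) = Add(-142, h)
Pow(Add(Function('c')(Add(Function('y')(13), 18)), Function('a')(107)), -1) = Pow(Add(Add(-142, Add(13, 18)), Add(-6, Mul(3, Pow(107, 2)))), -1) = Pow(Add(Add(-142, 31), Add(-6, Mul(3, 11449))), -1) = Pow(Add(-111, Add(-6, 34347)), -1) = Pow(Add(-111, 34341), -1) = Pow(34230, -1) = Rational(1, 34230)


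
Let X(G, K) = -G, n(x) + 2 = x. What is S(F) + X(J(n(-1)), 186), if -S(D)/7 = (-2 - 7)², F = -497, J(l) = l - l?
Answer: -567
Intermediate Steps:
n(x) = -2 + x
J(l) = 0
S(D) = -567 (S(D) = -7*(-2 - 7)² = -7*(-9)² = -7*81 = -567)
S(F) + X(J(n(-1)), 186) = -567 - 1*0 = -567 + 0 = -567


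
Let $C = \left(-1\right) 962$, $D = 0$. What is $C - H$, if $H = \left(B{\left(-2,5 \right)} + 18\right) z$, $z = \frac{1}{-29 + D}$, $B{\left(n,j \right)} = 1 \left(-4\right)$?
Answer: $- \frac{27884}{29} \approx -961.52$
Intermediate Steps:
$B{\left(n,j \right)} = -4$
$z = - \frac{1}{29}$ ($z = \frac{1}{-29 + 0} = \frac{1}{-29} = - \frac{1}{29} \approx -0.034483$)
$C = -962$
$H = - \frac{14}{29}$ ($H = \left(-4 + 18\right) \left(- \frac{1}{29}\right) = 14 \left(- \frac{1}{29}\right) = - \frac{14}{29} \approx -0.48276$)
$C - H = -962 - - \frac{14}{29} = -962 + \frac{14}{29} = - \frac{27884}{29}$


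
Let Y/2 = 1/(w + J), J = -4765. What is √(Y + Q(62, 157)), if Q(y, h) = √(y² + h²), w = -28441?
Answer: √(-16603 + 275659609*√28493)/16603 ≈ 12.992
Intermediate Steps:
Q(y, h) = √(h² + y²)
Y = -1/16603 (Y = 2/(-28441 - 4765) = 2/(-33206) = 2*(-1/33206) = -1/16603 ≈ -6.0230e-5)
√(Y + Q(62, 157)) = √(-1/16603 + √(157² + 62²)) = √(-1/16603 + √(24649 + 3844)) = √(-1/16603 + √28493)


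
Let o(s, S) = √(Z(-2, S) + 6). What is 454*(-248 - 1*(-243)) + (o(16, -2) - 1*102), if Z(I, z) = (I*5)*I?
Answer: -2372 + √26 ≈ -2366.9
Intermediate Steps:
Z(I, z) = 5*I² (Z(I, z) = (5*I)*I = 5*I²)
o(s, S) = √26 (o(s, S) = √(5*(-2)² + 6) = √(5*4 + 6) = √(20 + 6) = √26)
454*(-248 - 1*(-243)) + (o(16, -2) - 1*102) = 454*(-248 - 1*(-243)) + (√26 - 1*102) = 454*(-248 + 243) + (√26 - 102) = 454*(-5) + (-102 + √26) = -2270 + (-102 + √26) = -2372 + √26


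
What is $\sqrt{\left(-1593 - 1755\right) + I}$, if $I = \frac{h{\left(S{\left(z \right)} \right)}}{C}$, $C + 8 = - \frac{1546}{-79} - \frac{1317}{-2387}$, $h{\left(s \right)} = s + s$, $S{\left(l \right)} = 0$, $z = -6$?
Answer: $6 i \sqrt{93} \approx 57.862 i$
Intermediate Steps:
$h{\left(s \right)} = 2 s$
$C = \frac{2285761}{188573}$ ($C = -8 - \left(- \frac{1546}{79} - \frac{1317}{2387}\right) = -8 - - \frac{3794345}{188573} = -8 + \left(\frac{1546}{79} + \frac{1317}{2387}\right) = -8 + \frac{3794345}{188573} = \frac{2285761}{188573} \approx 12.121$)
$I = 0$ ($I = \frac{2 \cdot 0}{\frac{2285761}{188573}} = 0 \cdot \frac{188573}{2285761} = 0$)
$\sqrt{\left(-1593 - 1755\right) + I} = \sqrt{\left(-1593 - 1755\right) + 0} = \sqrt{-3348 + 0} = \sqrt{-3348} = 6 i \sqrt{93}$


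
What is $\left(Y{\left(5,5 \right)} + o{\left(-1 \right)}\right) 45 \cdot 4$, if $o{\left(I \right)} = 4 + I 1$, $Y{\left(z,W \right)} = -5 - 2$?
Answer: $-720$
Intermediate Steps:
$Y{\left(z,W \right)} = -7$ ($Y{\left(z,W \right)} = -5 - 2 = -7$)
$o{\left(I \right)} = 4 + I$
$\left(Y{\left(5,5 \right)} + o{\left(-1 \right)}\right) 45 \cdot 4 = \left(-7 + \left(4 - 1\right)\right) 45 \cdot 4 = \left(-7 + 3\right) 45 \cdot 4 = \left(-4\right) 45 \cdot 4 = \left(-180\right) 4 = -720$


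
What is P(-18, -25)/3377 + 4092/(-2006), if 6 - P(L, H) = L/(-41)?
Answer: -283054338/138872371 ≈ -2.0382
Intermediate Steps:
P(L, H) = 6 + L/41 (P(L, H) = 6 - L/(-41) = 6 - L*(-1)/41 = 6 - (-1)*L/41 = 6 + L/41)
P(-18, -25)/3377 + 4092/(-2006) = (6 + (1/41)*(-18))/3377 + 4092/(-2006) = (6 - 18/41)*(1/3377) + 4092*(-1/2006) = (228/41)*(1/3377) - 2046/1003 = 228/138457 - 2046/1003 = -283054338/138872371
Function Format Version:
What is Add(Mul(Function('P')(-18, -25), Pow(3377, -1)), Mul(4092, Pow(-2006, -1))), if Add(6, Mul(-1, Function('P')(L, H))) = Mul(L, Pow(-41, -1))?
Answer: Rational(-283054338, 138872371) ≈ -2.0382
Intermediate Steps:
Function('P')(L, H) = Add(6, Mul(Rational(1, 41), L)) (Function('P')(L, H) = Add(6, Mul(-1, Mul(L, Pow(-41, -1)))) = Add(6, Mul(-1, Mul(L, Rational(-1, 41)))) = Add(6, Mul(-1, Mul(Rational(-1, 41), L))) = Add(6, Mul(Rational(1, 41), L)))
Add(Mul(Function('P')(-18, -25), Pow(3377, -1)), Mul(4092, Pow(-2006, -1))) = Add(Mul(Add(6, Mul(Rational(1, 41), -18)), Pow(3377, -1)), Mul(4092, Pow(-2006, -1))) = Add(Mul(Add(6, Rational(-18, 41)), Rational(1, 3377)), Mul(4092, Rational(-1, 2006))) = Add(Mul(Rational(228, 41), Rational(1, 3377)), Rational(-2046, 1003)) = Add(Rational(228, 138457), Rational(-2046, 1003)) = Rational(-283054338, 138872371)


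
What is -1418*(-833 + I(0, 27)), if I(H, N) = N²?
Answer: 147472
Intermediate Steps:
-1418*(-833 + I(0, 27)) = -1418*(-833 + 27²) = -1418*(-833 + 729) = -1418*(-104) = 147472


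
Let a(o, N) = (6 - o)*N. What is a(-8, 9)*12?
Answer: 1512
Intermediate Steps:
a(o, N) = N*(6 - o)
a(-8, 9)*12 = (9*(6 - 1*(-8)))*12 = (9*(6 + 8))*12 = (9*14)*12 = 126*12 = 1512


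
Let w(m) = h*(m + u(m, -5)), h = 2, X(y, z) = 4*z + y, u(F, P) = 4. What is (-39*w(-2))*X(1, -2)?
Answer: 1092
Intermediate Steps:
X(y, z) = y + 4*z
w(m) = 8 + 2*m (w(m) = 2*(m + 4) = 2*(4 + m) = 8 + 2*m)
(-39*w(-2))*X(1, -2) = (-39*(8 + 2*(-2)))*(1 + 4*(-2)) = (-39*(8 - 4))*(1 - 8) = -39*4*(-7) = -156*(-7) = 1092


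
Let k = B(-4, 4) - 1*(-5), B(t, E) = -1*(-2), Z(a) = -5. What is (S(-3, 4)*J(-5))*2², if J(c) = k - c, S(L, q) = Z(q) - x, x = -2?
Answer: -144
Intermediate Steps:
B(t, E) = 2
k = 7 (k = 2 - 1*(-5) = 2 + 5 = 7)
S(L, q) = -3 (S(L, q) = -5 - 1*(-2) = -5 + 2 = -3)
J(c) = 7 - c
(S(-3, 4)*J(-5))*2² = -3*(7 - 1*(-5))*2² = -3*(7 + 5)*4 = -3*12*4 = -36*4 = -144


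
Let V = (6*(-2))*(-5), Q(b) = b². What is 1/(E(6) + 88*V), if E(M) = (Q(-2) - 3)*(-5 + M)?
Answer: 1/5281 ≈ 0.00018936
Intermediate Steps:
E(M) = -5 + M (E(M) = ((-2)² - 3)*(-5 + M) = (4 - 3)*(-5 + M) = 1*(-5 + M) = -5 + M)
V = 60 (V = -12*(-5) = 60)
1/(E(6) + 88*V) = 1/((-5 + 6) + 88*60) = 1/(1 + 5280) = 1/5281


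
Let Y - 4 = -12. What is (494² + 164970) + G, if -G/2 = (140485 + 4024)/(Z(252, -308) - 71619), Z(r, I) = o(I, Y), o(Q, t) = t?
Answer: 29296161780/71627 ≈ 4.0901e+5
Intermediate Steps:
Y = -8 (Y = 4 - 12 = -8)
Z(r, I) = -8
G = 289018/71627 (G = -2*(140485 + 4024)/(-8 - 71619) = -289018/(-71627) = -289018*(-1)/71627 = -2*(-144509/71627) = 289018/71627 ≈ 4.0350)
(494² + 164970) + G = (494² + 164970) + 289018/71627 = (244036 + 164970) + 289018/71627 = 409006 + 289018/71627 = 29296161780/71627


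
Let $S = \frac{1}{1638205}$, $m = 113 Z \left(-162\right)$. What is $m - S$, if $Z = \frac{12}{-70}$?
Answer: $\frac{35986776869}{11467435} \approx 3138.2$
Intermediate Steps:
$Z = - \frac{6}{35}$ ($Z = 12 \left(- \frac{1}{70}\right) = - \frac{6}{35} \approx -0.17143$)
$m = \frac{109836}{35}$ ($m = 113 \left(- \frac{6}{35}\right) \left(-162\right) = \left(- \frac{678}{35}\right) \left(-162\right) = \frac{109836}{35} \approx 3138.2$)
$S = \frac{1}{1638205} \approx 6.1042 \cdot 10^{-7}$
$m - S = \frac{109836}{35} - \frac{1}{1638205} = \frac{35986776869}{11467435}$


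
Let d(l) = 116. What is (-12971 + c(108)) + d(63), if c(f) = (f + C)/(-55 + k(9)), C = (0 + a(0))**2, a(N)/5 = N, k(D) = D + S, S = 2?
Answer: -141432/11 ≈ -12857.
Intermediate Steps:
k(D) = 2 + D (k(D) = D + 2 = 2 + D)
a(N) = 5*N
C = 0 (C = (0 + 5*0)**2 = (0 + 0)**2 = 0**2 = 0)
c(f) = -f/44 (c(f) = (f + 0)/(-55 + (2 + 9)) = f/(-55 + 11) = f/(-44) = f*(-1/44) = -f/44)
(-12971 + c(108)) + d(63) = (-12971 - 1/44*108) + 116 = (-12971 - 27/11) + 116 = -142708/11 + 116 = -141432/11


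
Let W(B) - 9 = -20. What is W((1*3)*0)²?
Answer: 121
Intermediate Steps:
W(B) = -11 (W(B) = 9 - 20 = -11)
W((1*3)*0)² = (-11)² = 121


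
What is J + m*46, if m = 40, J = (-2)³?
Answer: 1832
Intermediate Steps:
J = -8
J + m*46 = -8 + 40*46 = -8 + 1840 = 1832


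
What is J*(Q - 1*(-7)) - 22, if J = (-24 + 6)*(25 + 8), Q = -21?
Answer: 8294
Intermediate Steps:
J = -594 (J = -18*33 = -594)
J*(Q - 1*(-7)) - 22 = -594*(-21 - 1*(-7)) - 22 = -594*(-21 + 7) - 22 = -594*(-14) - 22 = 8316 - 22 = 8294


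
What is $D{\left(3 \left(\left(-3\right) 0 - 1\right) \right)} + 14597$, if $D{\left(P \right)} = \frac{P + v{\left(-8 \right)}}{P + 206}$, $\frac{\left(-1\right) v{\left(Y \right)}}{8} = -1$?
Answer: $\frac{2963196}{203} \approx 14597.0$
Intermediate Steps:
$v{\left(Y \right)} = 8$ ($v{\left(Y \right)} = \left(-8\right) \left(-1\right) = 8$)
$D{\left(P \right)} = \frac{8 + P}{206 + P}$ ($D{\left(P \right)} = \frac{P + 8}{P + 206} = \frac{8 + P}{206 + P}$)
$D{\left(3 \left(\left(-3\right) 0 - 1\right) \right)} + 14597 = \frac{8 + 3 \left(\left(-3\right) 0 - 1\right)}{206 + 3 \left(\left(-3\right) 0 - 1\right)} + 14597 = \frac{8 + 3 \left(0 - 1\right)}{206 + 3 \left(0 - 1\right)} + 14597 = \frac{8 + 3 \left(-1\right)}{206 + 3 \left(-1\right)} + 14597 = \frac{8 - 3}{206 - 3} + 14597 = \frac{1}{203} \cdot 5 + 14597 = \frac{5}{203} + 14597 = \frac{2963196}{203}$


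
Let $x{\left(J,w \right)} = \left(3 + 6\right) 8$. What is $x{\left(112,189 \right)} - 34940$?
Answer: $-34868$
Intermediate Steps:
$x{\left(J,w \right)} = 72$ ($x{\left(J,w \right)} = 9 \cdot 8 = 72$)
$x{\left(112,189 \right)} - 34940 = 72 - 34940 = -34868$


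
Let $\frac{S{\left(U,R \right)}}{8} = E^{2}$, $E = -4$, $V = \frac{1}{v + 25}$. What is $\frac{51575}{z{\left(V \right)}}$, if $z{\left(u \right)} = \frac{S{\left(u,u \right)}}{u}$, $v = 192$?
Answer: $\frac{51575}{27776} \approx 1.8568$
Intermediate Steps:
$V = \frac{1}{217}$ ($V = \frac{1}{192 + 25} = \frac{1}{217} \approx 0.0046083$)
$S{\left(U,R \right)} = 128$ ($S{\left(U,R \right)} = 8 \left(-4\right)^{2} = 8 \cdot 16 = 128$)
$z{\left(u \right)} = \frac{128}{u}$
$\frac{51575}{z{\left(V \right)}} = \frac{51575}{128 \frac{1}{\frac{1}{217}}} = \frac{51575}{128 \cdot 217} = \frac{51575}{27776}$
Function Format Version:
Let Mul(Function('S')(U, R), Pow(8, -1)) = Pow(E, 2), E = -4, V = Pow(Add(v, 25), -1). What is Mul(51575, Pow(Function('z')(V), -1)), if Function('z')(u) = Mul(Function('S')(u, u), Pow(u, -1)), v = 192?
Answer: Rational(51575, 27776) ≈ 1.8568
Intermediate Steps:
V = Rational(1, 217) (V = Pow(Add(192, 25), -1) = Pow(217, -1) = Rational(1, 217) ≈ 0.0046083)
Function('S')(U, R) = 128 (Function('S')(U, R) = Mul(8, Pow(-4, 2)) = Mul(8, 16) = 128)
Function('z')(u) = Mul(128, Pow(u, -1))
Mul(51575, Pow(Function('z')(V), -1)) = Mul(51575, Pow(Mul(128, Pow(Rational(1, 217), -1)), -1)) = Mul(51575, Pow(Mul(128, 217), -1)) = Mul(51575, Pow(27776, -1)) = Mul(51575, Rational(1, 27776)) = Rational(51575, 27776)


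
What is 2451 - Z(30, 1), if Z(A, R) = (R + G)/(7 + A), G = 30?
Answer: 90656/37 ≈ 2450.2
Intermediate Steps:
Z(A, R) = (30 + R)/(7 + A) (Z(A, R) = (R + 30)/(7 + A) = (30 + R)/(7 + A))
2451 - Z(30, 1) = 2451 - (30 + 1)/(7 + 30) = 2451 - 31/37 = 90656/37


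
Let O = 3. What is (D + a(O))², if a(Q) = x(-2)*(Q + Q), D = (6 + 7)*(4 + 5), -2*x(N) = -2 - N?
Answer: 13689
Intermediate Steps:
x(N) = 1 + N/2 (x(N) = -(-2 - N)/2 = 1 + N/2)
D = 117 (D = 13*9 = 117)
a(Q) = 0 (a(Q) = (1 + (½)*(-2))*(Q + Q) = (1 - 1)*(2*Q) = 0*(2*Q) = 0)
(D + a(O))² = (117 + 0)² = 117² = 13689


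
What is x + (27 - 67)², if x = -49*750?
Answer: -35150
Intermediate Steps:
x = -36750
x + (27 - 67)² = -36750 + (27 - 67)² = -36750 + (-40)² = -36750 + 1600 = -35150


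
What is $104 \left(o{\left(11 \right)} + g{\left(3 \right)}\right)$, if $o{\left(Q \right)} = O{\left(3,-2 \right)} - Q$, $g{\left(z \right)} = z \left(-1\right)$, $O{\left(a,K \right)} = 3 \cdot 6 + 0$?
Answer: $416$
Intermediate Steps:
$O{\left(a,K \right)} = 18$ ($O{\left(a,K \right)} = 18 + 0 = 18$)
$g{\left(z \right)} = - z$
$o{\left(Q \right)} = 18 - Q$
$104 \left(o{\left(11 \right)} + g{\left(3 \right)}\right) = 104 \left(\left(18 - 11\right) - 3\right) = 104 \left(7 - 3\right) = 104 \cdot 4 = 416$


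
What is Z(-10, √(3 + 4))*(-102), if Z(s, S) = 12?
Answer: -1224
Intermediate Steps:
Z(-10, √(3 + 4))*(-102) = 12*(-102) = -1224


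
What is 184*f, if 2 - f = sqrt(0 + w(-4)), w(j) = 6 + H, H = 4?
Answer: 368 - 184*sqrt(10) ≈ -213.86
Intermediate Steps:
w(j) = 10 (w(j) = 6 + 4 = 10)
f = 2 - sqrt(10) (f = 2 - sqrt(0 + 10) = 2 - sqrt(10) ≈ -1.1623)
184*f = 184*(2 - sqrt(10)) = 368 - 184*sqrt(10)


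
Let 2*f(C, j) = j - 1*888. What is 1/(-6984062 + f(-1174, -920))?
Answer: -1/6984966 ≈ -1.4316e-7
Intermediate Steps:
f(C, j) = -444 + j/2 (f(C, j) = (j - 1*888)/2 = (j - 888)/2 = (-888 + j)/2 = -444 + j/2)
1/(-6984062 + f(-1174, -920)) = 1/(-6984062 + (-444 + (1/2)*(-920))) = 1/(-6984062 + (-444 - 460)) = 1/(-6984062 - 904) = 1/(-6984966) = -1/6984966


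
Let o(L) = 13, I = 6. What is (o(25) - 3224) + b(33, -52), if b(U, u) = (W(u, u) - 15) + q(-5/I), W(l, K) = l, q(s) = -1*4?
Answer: -3282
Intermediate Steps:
q(s) = -4
b(U, u) = -19 + u (b(U, u) = (u - 15) - 4 = (-15 + u) - 4 = -19 + u)
(o(25) - 3224) + b(33, -52) = (13 - 3224) + (-19 - 52) = -3211 - 71 = -3282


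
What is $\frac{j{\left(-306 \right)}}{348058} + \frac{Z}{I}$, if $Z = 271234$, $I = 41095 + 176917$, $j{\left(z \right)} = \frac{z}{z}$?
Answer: $\frac{11800672698}{9485102587} \approx 1.2441$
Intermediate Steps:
$j{\left(z \right)} = 1$
$I = 218012$
$\frac{j{\left(-306 \right)}}{348058} + \frac{Z}{I} = 1 \cdot \frac{1}{348058} + \frac{271234}{218012} = 1 \cdot \frac{1}{348058} + 271234 \cdot \frac{1}{218012} = \frac{1}{348058} + \frac{135617}{109006} = \frac{11800672698}{9485102587}$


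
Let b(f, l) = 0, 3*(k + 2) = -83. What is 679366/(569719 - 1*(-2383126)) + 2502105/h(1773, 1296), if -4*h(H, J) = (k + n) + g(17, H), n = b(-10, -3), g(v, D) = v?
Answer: 44329982340304/56104055 ≈ 7.9014e+5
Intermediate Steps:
k = -89/3 (k = -2 + (⅓)*(-83) = -2 - 83/3 = -89/3 ≈ -29.667)
n = 0
h(H, J) = 19/6 (h(H, J) = -((-89/3 + 0) + 17)/4 = -(-89/3 + 17)/4 = -¼*(-38/3) = 19/6)
679366/(569719 - 1*(-2383126)) + 2502105/h(1773, 1296) = 679366/(569719 - 1*(-2383126)) + 2502105/(19/6) = 679366/(569719 + 2383126) + 2502105*(6/19) = 679366/2952845 + 15012630/19 = 44329982340304/56104055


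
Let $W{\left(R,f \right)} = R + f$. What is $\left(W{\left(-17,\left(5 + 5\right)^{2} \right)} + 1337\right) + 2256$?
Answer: $3676$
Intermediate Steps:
$\left(W{\left(-17,\left(5 + 5\right)^{2} \right)} + 1337\right) + 2256 = \left(\left(-17 + \left(5 + 5\right)^{2}\right) + 1337\right) + 2256 = \left(\left(-17 + 10^{2}\right) + 1337\right) + 2256 = \left(\left(-17 + 100\right) + 1337\right) + 2256 = \left(83 + 1337\right) + 2256 = 1420 + 2256 = 3676$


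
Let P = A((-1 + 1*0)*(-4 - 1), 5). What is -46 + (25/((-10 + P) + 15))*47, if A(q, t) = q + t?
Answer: 97/3 ≈ 32.333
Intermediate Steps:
P = 10 (P = (-1 + 1*0)*(-4 - 1) + 5 = (-1 + 0)*(-5) + 5 = -1*(-5) + 5 = 5 + 5 = 10)
-46 + (25/((-10 + P) + 15))*47 = -46 + (25/((-10 + 10) + 15))*47 = -46 + (25/(0 + 15))*47 = -46 + (25/15)*47 = -46 + (25*(1/15))*47 = -46 + (5/3)*47 = -46 + 235/3 = 97/3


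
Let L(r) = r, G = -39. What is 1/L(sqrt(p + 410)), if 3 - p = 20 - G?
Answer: sqrt(354)/354 ≈ 0.053149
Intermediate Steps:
p = -56 (p = 3 - (20 - 1*(-39)) = 3 - (20 + 39) = 3 - 1*59 = 3 - 59 = -56)
1/L(sqrt(p + 410)) = 1/(sqrt(-56 + 410)) = 1/(sqrt(354)) = sqrt(354)/354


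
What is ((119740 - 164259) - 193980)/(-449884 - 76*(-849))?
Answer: 238499/385360 ≈ 0.61890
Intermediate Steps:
((119740 - 164259) - 193980)/(-449884 - 76*(-849)) = (-44519 - 193980)/(-449884 + 64524) = -238499/(-385360) = -238499*(-1/385360) = 238499/385360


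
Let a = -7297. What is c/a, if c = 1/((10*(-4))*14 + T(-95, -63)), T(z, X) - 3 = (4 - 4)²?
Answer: 1/4064429 ≈ 2.4604e-7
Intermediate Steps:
T(z, X) = 3 (T(z, X) = 3 + (4 - 4)² = 3 + 0² = 3 + 0 = 3)
c = -1/557 (c = 1/((10*(-4))*14 + 3) = 1/(-40*14 + 3) = 1/(-560 + 3) = 1/(-557) = -1/557 ≈ -0.0017953)
c/a = -1/557/(-7297) = -1/557*(-1/7297) = 1/4064429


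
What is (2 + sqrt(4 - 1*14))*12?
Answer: 24 + 12*I*sqrt(10) ≈ 24.0 + 37.947*I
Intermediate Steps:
(2 + sqrt(4 - 1*14))*12 = (2 + sqrt(4 - 14))*12 = (2 + sqrt(-10))*12 = (2 + I*sqrt(10))*12 = 24 + 12*I*sqrt(10)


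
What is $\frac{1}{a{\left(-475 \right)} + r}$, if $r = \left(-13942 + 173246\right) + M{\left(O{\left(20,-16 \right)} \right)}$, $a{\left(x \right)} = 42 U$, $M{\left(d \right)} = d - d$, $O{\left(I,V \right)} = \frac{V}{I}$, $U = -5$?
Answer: $\frac{1}{159094} \approx 6.2856 \cdot 10^{-6}$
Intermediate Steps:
$M{\left(d \right)} = 0$
$a{\left(x \right)} = -210$ ($a{\left(x \right)} = 42 \left(-5\right) = -210$)
$r = 159304$ ($r = \left(-13942 + 173246\right) + 0 = 159304 + 0 = 159304$)
$\frac{1}{a{\left(-475 \right)} + r} = \frac{1}{-210 + 159304} = \frac{1}{159094}$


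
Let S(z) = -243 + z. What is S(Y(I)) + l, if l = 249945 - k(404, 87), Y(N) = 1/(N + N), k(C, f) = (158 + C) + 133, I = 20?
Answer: 9960281/40 ≈ 2.4901e+5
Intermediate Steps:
k(C, f) = 291 + C
Y(N) = 1/(2*N)
l = 249250 (l = 249945 - (291 + 404) = 249945 - 1*695 = 249945 - 695 = 249250)
S(Y(I)) + l = (-243 + (½)/20) + 249250 = (-243 + (½)*(1/20)) + 249250 = (-243 + 1/40) + 249250 = -9719/40 + 249250 = 9960281/40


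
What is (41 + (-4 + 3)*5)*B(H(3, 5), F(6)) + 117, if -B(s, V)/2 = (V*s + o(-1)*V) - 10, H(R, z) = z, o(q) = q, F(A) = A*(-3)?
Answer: 6021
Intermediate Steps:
F(A) = -3*A
B(s, V) = 20 + 2*V - 2*V*s (B(s, V) = -2*((V*s - V) - 10) = -2*((-V + V*s) - 10) = -2*(-10 - V + V*s) = 20 + 2*V - 2*V*s)
(41 + (-4 + 3)*5)*B(H(3, 5), F(6)) + 117 = (41 + (-4 + 3)*5)*(20 + 2*(-3*6) - 2*(-3*6)*5) + 117 = (41 - 1*5)*(20 + 2*(-18) - 2*(-18)*5) + 117 = (41 - 5)*(20 - 36 + 180) + 117 = 36*164 + 117 = 5904 + 117 = 6021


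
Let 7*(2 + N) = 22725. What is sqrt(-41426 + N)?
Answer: I*sqrt(1870897)/7 ≈ 195.4*I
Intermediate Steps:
N = 22711/7 (N = -2 + (1/7)*22725 = -2 + 22725/7 = 22711/7 ≈ 3244.4)
sqrt(-41426 + N) = sqrt(-41426 + 22711/7) = sqrt(-267271/7) = I*sqrt(1870897)/7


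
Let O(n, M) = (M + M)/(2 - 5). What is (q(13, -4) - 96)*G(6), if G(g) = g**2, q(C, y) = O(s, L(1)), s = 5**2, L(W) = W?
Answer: -3480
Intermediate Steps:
s = 25
O(n, M) = -2*M/3 (O(n, M) = (2*M)/(-3) = (2*M)*(-1/3) = -2*M/3)
q(C, y) = -2/3 (q(C, y) = -2/3*1 = -2/3)
(q(13, -4) - 96)*G(6) = (-2/3 - 96)*6**2 = -290/3*36 = -3480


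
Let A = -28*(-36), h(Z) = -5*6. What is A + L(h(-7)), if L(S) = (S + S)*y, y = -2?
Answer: 1128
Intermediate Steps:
h(Z) = -30
L(S) = -4*S (L(S) = (S + S)*(-2) = (2*S)*(-2) = -4*S)
A = 1008
A + L(h(-7)) = 1008 - 4*(-30) = 1008 + 120 = 1128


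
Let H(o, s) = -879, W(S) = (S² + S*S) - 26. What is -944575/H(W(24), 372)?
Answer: 944575/879 ≈ 1074.6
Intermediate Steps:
W(S) = -26 + 2*S² (W(S) = (S² + S²) - 26 = 2*S² - 26 = -26 + 2*S²)
-944575/H(W(24), 372) = -944575/(-879) = -944575*(-1/879) = 944575/879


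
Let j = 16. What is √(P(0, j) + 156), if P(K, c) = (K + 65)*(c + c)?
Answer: 2*√559 ≈ 47.286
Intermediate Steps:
P(K, c) = 2*c*(65 + K) (P(K, c) = (65 + K)*(2*c) = 2*c*(65 + K))
√(P(0, j) + 156) = √(2*16*(65 + 0) + 156) = √(2*16*65 + 156) = √(2080 + 156) = √2236 = 2*√559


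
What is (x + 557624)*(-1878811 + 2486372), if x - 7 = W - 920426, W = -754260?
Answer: -678679052855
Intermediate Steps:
x = -1674679 (x = 7 + (-754260 - 920426) = 7 - 1674686 = -1674679)
(x + 557624)*(-1878811 + 2486372) = (-1674679 + 557624)*(-1878811 + 2486372) = -1117055*607561 = -678679052855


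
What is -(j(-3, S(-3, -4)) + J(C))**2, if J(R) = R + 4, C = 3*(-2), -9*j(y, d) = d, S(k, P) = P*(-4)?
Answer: -1156/81 ≈ -14.272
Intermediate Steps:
S(k, P) = -4*P
j(y, d) = -d/9
C = -6
J(R) = 4 + R
-(j(-3, S(-3, -4)) + J(C))**2 = -(-(-4)*(-4)/9 + (4 - 6))**2 = -(-1/9*16 - 2)**2 = -(-16/9 - 2)**2 = -(-34/9)**2 = -1*1156/81 = -1156/81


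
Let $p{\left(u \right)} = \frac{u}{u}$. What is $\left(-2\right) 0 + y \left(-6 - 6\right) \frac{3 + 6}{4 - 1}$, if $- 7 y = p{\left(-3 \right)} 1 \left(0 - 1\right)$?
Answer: $- \frac{36}{7} \approx -5.1429$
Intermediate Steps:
$p{\left(u \right)} = 1$
$y = \frac{1}{7}$ ($y = - \frac{1 \cdot 1 \left(0 - 1\right)}{7} = - \frac{1 \cdot 1 \left(-1\right)}{7} = - \frac{1 \left(-1\right)}{7} = \left(- \frac{1}{7}\right) \left(-1\right) = \frac{1}{7} \approx 0.14286$)
$\left(-2\right) 0 + y \left(-6 - 6\right) \frac{3 + 6}{4 - 1} = \left(-2\right) 0 + \frac{\left(-6 - 6\right) \frac{3 + 6}{4 - 1}}{7} = 0 + \frac{\left(-12\right) \frac{9}{3}}{7} = 0 + \frac{\left(-12\right) 9 \cdot \frac{1}{3}}{7} = 0 + \frac{\left(-12\right) 3}{7} = 0 + \frac{1}{7} \left(-36\right) = 0 - \frac{36}{7} = - \frac{36}{7}$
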